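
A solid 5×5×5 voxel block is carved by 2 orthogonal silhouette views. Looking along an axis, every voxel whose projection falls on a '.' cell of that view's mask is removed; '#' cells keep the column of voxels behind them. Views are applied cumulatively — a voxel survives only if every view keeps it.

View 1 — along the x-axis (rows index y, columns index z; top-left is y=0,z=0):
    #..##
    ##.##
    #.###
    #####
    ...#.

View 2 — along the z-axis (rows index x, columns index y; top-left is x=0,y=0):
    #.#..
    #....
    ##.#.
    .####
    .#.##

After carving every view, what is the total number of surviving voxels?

remaining voxels: 46

initial block: 5^3 = 125
carve view 1 (along x, YZ-mask fill 17/25): 85 voxels remain
carve view 2 (along z, XY-mask fill 13/25): 46 voxels remain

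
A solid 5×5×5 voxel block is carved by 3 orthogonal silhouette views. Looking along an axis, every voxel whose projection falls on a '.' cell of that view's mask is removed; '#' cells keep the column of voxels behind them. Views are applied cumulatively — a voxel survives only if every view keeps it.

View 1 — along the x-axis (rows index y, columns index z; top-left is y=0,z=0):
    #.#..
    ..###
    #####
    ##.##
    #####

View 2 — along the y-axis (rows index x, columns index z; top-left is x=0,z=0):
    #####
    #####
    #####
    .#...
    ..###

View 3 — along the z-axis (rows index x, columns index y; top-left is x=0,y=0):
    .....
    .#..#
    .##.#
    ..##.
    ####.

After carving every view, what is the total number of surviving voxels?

voxel count = 32

full grid |V| = 125
V1 x: intersect with YZ mask (19 set) -- 95 left
V2 y: intersect with XZ mask (19 set) -- 72 left
V3 z: intersect with XY mask (11 set) -- 32 left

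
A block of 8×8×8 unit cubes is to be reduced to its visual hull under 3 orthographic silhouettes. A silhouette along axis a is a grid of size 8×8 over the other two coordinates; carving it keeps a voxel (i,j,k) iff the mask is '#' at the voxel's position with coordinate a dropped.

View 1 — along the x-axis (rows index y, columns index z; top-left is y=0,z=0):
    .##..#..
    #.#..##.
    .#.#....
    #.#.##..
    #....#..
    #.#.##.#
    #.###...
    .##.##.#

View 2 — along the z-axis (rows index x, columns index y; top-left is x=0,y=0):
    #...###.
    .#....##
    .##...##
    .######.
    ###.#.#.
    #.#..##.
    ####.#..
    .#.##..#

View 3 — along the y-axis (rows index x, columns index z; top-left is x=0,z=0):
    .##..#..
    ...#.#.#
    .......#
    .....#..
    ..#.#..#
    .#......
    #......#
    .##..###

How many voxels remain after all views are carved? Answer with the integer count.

before carving: 512 voxels (8×8×8)
V1 x: intersect with YZ mask (29 set) -- 232 left
V2 z: intersect with XY mask (35 set) -- 125 left
V3 y: intersect with XZ mask (19 set) -- 36 left

remaining voxels: 36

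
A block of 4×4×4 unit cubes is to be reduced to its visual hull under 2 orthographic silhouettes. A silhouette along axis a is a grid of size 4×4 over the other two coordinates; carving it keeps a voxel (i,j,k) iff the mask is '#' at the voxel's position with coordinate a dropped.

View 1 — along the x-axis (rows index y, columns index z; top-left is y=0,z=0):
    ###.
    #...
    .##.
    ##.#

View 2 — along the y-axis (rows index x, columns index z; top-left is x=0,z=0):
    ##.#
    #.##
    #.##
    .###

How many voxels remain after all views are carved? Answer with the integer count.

voxel count = 25

start: 4×4×4 = 64 voxels
after view 1 [x-axis, 9 of 16 cells solid] → remaining = 36
after view 2 [y-axis, 12 of 16 cells solid] → remaining = 25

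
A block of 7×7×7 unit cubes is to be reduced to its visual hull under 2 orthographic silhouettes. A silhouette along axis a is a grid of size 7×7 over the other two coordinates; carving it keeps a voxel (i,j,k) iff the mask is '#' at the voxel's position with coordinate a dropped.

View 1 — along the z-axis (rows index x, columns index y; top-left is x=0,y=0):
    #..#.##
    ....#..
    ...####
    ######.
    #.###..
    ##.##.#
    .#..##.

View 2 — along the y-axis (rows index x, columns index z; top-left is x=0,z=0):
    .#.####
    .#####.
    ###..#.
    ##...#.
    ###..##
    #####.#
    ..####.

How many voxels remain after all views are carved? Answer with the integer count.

voxel count = 121

start: 7×7×7 = 343 voxels
[1] z-view keeps 27 columns → grid now 189
[2] y-view keeps 32 columns → grid now 121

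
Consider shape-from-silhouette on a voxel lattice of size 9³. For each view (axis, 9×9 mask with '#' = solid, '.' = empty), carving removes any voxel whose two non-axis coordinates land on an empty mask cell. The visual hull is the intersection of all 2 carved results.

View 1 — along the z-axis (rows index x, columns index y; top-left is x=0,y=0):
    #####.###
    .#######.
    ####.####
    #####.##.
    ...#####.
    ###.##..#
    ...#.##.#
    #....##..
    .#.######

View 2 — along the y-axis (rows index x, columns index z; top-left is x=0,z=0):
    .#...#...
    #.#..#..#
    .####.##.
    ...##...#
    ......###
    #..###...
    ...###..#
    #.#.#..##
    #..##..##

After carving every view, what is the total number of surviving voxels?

start: 9×9×9 = 729 voxels
[1] z-view keeps 55 columns → grid now 495
[2] y-view keeps 36 columns → grid now 218

|visual hull| = 218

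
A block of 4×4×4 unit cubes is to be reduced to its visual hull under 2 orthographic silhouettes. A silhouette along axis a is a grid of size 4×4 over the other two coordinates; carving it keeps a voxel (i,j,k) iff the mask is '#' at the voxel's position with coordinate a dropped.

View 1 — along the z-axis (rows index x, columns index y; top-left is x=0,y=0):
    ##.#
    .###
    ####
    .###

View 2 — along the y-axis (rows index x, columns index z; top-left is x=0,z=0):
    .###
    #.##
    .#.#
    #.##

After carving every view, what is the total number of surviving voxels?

before carving: 64 voxels (4×4×4)
  1. axis=2 (XY plane), |mask|=13  ⇒  voxels=52
  2. axis=1 (XZ plane), |mask|=11  ⇒  voxels=35

35 voxels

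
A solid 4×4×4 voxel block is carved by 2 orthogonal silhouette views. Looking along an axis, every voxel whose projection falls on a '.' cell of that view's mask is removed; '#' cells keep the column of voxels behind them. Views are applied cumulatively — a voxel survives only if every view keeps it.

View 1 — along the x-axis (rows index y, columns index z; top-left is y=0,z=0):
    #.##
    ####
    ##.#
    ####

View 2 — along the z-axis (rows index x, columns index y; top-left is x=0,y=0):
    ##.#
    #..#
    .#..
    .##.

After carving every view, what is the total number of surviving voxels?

voxel count = 29

initial block: 4^3 = 64
after view 1 [x-axis, 14 of 16 cells solid] → remaining = 56
after view 2 [z-axis, 8 of 16 cells solid] → remaining = 29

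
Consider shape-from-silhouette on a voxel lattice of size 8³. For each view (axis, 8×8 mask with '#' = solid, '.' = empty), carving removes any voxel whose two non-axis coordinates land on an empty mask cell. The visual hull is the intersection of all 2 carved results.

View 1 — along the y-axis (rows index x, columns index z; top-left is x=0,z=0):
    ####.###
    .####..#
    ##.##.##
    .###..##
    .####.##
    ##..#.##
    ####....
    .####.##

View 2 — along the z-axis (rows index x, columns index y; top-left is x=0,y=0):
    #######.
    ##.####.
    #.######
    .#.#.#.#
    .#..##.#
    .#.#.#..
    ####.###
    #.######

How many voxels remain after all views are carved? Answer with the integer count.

|visual hull| = 250

full grid |V| = 512
carve view 1 (along y, XZ-mask fill 44/64): 352 voxels remain
carve view 2 (along z, XY-mask fill 45/64): 250 voxels remain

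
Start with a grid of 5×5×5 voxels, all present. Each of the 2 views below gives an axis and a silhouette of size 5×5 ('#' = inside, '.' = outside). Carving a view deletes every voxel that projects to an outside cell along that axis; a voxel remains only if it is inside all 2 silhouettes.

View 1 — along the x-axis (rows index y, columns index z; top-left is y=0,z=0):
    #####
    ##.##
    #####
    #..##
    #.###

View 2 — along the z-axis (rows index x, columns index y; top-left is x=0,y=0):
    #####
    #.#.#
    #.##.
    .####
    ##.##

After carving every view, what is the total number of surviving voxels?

80 voxels

before carving: 125 voxels (5×5×5)
after view 1 [x-axis, 21 of 25 cells solid] → remaining = 105
after view 2 [z-axis, 19 of 25 cells solid] → remaining = 80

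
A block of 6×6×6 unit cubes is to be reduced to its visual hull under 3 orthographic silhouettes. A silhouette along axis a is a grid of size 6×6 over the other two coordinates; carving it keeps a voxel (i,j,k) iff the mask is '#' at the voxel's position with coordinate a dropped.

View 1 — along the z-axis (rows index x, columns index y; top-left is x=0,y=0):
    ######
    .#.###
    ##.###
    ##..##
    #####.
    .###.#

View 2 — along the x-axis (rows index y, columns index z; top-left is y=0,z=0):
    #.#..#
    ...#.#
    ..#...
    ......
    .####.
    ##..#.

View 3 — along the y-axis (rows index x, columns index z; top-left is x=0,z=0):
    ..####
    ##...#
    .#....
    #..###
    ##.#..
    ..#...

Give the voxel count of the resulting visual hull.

initial block: 6^3 = 216
step 1: project along z, AND mask (28/36) → |grid| = 168
step 2: project along x, AND mask (13/36) → |grid| = 62
step 3: project along y, AND mask (16/36) → |grid| = 28

|visual hull| = 28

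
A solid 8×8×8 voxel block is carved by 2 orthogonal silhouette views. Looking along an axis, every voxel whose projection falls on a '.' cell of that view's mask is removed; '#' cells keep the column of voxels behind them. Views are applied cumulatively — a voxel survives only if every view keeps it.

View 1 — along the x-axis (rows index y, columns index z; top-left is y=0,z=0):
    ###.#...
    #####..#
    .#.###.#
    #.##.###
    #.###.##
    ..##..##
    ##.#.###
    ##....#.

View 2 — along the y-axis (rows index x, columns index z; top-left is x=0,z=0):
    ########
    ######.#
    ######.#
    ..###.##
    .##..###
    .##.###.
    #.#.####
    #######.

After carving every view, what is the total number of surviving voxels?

voxel count = 245

before carving: 512 voxels (8×8×8)
  1. axis=0 (YZ plane), |mask|=40  ⇒  voxels=320
  2. axis=1 (XZ plane), |mask|=50  ⇒  voxels=245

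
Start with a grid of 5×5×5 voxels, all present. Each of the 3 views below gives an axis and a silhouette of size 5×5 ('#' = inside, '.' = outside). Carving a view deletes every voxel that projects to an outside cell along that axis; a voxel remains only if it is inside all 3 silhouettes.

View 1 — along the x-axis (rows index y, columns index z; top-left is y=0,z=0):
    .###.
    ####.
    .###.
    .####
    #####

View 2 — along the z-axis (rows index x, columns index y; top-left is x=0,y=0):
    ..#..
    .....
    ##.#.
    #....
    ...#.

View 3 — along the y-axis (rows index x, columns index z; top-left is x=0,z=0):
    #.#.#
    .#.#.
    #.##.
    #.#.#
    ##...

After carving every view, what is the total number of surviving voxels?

full grid |V| = 125
V1 x: intersect with YZ mask (19 set) -- 95 left
V2 z: intersect with XY mask (6 set) -- 21 left
V3 y: intersect with XZ mask (13 set) -- 10 left

voxel count = 10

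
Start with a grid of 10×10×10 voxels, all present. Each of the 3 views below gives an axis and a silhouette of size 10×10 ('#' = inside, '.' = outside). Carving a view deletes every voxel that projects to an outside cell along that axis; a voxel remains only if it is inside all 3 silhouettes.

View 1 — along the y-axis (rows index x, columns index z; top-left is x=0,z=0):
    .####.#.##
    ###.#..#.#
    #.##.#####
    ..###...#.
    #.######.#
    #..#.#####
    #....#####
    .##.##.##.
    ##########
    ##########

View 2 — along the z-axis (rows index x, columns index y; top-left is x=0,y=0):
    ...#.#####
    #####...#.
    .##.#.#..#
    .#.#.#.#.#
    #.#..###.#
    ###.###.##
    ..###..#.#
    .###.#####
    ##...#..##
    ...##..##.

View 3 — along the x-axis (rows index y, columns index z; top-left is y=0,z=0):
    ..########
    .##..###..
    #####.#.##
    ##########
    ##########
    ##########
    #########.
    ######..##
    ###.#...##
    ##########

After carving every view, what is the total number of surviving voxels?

343 voxels

before carving: 1000 voxels (10×10×10)
after view 1 [y-axis, 72 of 100 cells solid] → remaining = 720
after view 2 [z-axis, 58 of 100 cells solid] → remaining = 410
after view 3 [x-axis, 84 of 100 cells solid] → remaining = 343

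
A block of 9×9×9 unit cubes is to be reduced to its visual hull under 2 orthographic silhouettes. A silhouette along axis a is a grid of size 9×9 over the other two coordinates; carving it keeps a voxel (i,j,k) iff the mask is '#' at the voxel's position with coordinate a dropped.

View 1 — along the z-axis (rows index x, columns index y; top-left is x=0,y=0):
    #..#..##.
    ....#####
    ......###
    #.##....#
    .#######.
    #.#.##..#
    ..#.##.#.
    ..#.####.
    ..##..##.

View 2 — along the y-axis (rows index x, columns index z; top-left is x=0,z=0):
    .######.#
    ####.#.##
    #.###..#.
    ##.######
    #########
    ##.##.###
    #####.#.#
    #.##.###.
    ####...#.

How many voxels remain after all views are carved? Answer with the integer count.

full grid |V| = 729
V1 z: intersect with XY mask (41 set) -- 369 left
V2 y: intersect with XZ mask (61 set) -- 286 left

|visual hull| = 286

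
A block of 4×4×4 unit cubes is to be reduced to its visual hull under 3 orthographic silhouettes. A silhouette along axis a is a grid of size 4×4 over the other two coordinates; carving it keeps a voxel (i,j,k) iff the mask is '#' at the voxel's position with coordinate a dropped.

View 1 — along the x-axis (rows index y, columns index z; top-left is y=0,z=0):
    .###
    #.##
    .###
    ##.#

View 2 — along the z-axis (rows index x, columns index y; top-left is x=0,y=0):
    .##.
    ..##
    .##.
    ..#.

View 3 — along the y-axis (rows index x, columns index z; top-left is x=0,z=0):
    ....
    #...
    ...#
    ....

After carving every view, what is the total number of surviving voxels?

start: 4×4×4 = 64 voxels
after view 1 [x-axis, 12 of 16 cells solid] → remaining = 48
after view 2 [z-axis, 7 of 16 cells solid] → remaining = 21
after view 3 [y-axis, 2 of 16 cells solid] → remaining = 3

remaining voxels: 3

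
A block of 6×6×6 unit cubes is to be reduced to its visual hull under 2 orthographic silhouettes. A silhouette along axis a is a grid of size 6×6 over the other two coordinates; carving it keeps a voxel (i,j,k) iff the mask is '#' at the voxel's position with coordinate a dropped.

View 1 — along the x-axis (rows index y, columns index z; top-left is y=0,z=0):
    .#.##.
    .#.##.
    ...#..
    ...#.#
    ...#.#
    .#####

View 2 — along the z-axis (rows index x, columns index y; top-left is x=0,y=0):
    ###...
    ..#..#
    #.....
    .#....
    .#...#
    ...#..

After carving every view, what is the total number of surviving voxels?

|visual hull| = 29

start: 6×6×6 = 216 voxels
  1. axis=0 (YZ plane), |mask|=16  ⇒  voxels=96
  2. axis=2 (XY plane), |mask|=10  ⇒  voxels=29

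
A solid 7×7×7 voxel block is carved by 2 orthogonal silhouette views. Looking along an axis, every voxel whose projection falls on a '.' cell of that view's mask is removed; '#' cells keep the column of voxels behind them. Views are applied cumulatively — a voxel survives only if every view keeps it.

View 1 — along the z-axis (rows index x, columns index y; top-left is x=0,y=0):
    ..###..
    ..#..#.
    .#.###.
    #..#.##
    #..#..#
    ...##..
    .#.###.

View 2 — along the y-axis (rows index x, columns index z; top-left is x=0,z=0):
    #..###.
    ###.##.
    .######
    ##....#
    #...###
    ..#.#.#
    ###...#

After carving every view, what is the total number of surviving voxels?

voxel count = 92

start: 7×7×7 = 343 voxels
after view 1 [z-axis, 22 of 49 cells solid] → remaining = 154
after view 2 [y-axis, 29 of 49 cells solid] → remaining = 92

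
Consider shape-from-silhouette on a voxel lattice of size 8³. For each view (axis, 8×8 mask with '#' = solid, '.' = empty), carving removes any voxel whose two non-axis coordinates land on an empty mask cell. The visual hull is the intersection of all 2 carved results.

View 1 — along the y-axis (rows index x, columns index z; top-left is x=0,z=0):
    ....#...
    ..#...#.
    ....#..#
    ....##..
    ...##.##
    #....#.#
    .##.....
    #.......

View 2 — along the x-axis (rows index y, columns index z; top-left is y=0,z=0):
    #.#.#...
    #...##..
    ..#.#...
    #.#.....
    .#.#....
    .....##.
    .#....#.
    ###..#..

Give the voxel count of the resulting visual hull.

remaining voxels: 42

initial block: 8^3 = 512
after view 1 [y-axis, 17 of 64 cells solid] → remaining = 136
after view 2 [x-axis, 20 of 64 cells solid] → remaining = 42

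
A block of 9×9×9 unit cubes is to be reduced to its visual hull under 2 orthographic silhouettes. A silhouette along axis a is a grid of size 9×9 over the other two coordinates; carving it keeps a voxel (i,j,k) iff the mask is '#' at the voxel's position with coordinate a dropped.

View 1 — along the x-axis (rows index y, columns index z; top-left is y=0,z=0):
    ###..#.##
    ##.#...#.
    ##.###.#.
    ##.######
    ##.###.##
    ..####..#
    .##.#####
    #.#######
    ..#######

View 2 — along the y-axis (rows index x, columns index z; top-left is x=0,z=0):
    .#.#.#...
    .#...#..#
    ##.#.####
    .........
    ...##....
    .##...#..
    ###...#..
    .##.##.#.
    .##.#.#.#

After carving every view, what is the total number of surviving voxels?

remaining voxels: 201

initial block: 9^3 = 729
after view 1 [x-axis, 58 of 81 cells solid] → remaining = 522
after view 2 [y-axis, 32 of 81 cells solid] → remaining = 201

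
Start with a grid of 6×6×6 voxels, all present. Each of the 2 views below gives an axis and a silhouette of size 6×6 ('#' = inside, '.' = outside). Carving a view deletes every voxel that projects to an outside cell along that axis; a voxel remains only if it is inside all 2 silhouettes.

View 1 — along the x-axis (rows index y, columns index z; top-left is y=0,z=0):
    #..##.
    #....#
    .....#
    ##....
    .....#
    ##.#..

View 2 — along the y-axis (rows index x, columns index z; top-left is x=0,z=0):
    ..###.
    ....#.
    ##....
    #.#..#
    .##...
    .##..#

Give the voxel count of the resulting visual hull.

start: 6×6×6 = 216 voxels
[1] x-view keeps 12 columns → grid now 72
[2] y-view keeps 14 columns → grid now 24

|visual hull| = 24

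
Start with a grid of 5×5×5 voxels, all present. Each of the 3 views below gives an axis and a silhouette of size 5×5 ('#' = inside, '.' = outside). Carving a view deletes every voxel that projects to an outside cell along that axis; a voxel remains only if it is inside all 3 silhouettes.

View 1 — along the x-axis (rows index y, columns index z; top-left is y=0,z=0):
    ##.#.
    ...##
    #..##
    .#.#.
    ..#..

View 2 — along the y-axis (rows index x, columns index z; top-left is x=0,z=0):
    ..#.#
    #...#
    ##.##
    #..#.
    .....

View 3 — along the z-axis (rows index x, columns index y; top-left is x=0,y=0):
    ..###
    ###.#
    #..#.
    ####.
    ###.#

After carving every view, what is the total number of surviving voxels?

before carving: 125 voxels (5×5×5)
[1] x-view keeps 11 columns → grid now 55
[2] y-view keeps 10 columns → grid now 23
[3] z-view keeps 17 columns → grid now 17

|visual hull| = 17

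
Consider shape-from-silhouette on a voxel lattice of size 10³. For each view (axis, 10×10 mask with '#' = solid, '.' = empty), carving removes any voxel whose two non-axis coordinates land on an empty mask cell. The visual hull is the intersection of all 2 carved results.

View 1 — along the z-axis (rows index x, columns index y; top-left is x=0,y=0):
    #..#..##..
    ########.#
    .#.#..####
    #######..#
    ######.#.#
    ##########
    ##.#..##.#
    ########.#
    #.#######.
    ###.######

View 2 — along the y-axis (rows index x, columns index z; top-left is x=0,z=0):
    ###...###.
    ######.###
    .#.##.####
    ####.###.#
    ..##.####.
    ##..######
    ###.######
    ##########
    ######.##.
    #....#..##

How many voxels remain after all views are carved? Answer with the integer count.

full grid |V| = 1000
V1 z: intersect with XY mask (77 set) -- 770 left
V2 y: intersect with XZ mask (75 set) -- 583 left

voxel count = 583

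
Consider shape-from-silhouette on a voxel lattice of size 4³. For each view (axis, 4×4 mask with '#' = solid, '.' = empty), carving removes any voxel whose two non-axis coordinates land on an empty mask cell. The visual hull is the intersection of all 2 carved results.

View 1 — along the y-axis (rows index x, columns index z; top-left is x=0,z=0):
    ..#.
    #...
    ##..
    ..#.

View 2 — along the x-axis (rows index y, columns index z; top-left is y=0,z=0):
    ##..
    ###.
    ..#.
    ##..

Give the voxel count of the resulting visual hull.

remaining voxels: 13

before carving: 64 voxels (4×4×4)
after view 1 [y-axis, 5 of 16 cells solid] → remaining = 20
after view 2 [x-axis, 8 of 16 cells solid] → remaining = 13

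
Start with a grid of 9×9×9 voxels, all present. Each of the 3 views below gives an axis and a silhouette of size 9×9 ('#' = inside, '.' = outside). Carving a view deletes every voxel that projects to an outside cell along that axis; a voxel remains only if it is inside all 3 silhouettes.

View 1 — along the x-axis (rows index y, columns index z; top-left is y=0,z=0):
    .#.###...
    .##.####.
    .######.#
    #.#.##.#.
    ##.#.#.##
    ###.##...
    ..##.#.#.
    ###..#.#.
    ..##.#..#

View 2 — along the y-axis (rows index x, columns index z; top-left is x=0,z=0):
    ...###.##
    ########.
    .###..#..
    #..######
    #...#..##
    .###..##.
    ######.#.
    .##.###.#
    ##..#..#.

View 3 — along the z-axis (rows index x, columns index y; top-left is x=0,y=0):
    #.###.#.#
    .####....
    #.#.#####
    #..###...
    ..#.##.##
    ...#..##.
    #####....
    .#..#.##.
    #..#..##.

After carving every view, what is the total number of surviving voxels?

137 voxels

before carving: 729 voxels (9×9×9)
V1 x: intersect with YZ mask (46 set) -- 414 left
V2 y: intersect with XZ mask (50 set) -- 258 left
V3 z: intersect with XY mask (42 set) -- 137 left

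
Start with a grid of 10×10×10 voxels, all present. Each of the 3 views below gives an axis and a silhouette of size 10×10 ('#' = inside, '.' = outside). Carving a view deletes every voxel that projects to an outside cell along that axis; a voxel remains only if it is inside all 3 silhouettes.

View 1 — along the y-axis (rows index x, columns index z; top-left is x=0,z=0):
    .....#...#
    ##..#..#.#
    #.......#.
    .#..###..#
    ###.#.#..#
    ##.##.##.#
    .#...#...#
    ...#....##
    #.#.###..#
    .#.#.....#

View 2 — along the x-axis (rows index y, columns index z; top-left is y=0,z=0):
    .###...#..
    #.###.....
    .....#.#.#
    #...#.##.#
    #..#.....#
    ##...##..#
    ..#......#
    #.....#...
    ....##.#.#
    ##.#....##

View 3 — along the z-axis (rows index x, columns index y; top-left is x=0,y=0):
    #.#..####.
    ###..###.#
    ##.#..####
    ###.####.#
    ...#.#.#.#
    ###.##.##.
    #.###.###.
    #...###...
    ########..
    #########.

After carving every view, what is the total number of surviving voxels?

start: 10×10×10 = 1000 voxels
V1 y: intersect with XZ mask (42 set) -- 420 left
V2 x: intersect with YZ mask (37 set) -- 178 left
V3 z: intersect with XY mask (67 set) -- 116 left

|visual hull| = 116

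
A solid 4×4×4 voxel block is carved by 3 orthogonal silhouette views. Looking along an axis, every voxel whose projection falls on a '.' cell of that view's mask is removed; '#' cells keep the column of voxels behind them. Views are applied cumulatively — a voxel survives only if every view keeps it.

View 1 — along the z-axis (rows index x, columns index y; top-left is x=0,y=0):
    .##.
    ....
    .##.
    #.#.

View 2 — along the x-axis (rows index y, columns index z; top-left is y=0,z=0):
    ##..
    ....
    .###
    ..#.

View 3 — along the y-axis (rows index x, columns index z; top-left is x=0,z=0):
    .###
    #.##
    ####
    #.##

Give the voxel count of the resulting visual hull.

before carving: 64 voxels (4×4×4)
carve view 1 (along z, XY-mask fill 6/16): 24 voxels remain
carve view 2 (along x, YZ-mask fill 6/16): 11 voxels remain
carve view 3 (along y, XZ-mask fill 13/16): 9 voxels remain

remaining voxels: 9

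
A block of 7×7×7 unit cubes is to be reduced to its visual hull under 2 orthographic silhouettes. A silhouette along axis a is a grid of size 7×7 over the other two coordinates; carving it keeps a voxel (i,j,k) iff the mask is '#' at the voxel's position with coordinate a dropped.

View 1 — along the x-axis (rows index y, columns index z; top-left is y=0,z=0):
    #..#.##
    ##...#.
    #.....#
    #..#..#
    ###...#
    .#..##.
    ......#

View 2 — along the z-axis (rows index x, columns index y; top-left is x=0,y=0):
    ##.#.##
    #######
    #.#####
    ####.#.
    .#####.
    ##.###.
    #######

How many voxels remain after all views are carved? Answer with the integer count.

voxel count = 118

full grid |V| = 343
carve view 1 (along x, YZ-mask fill 20/49): 140 voxels remain
carve view 2 (along z, XY-mask fill 40/49): 118 voxels remain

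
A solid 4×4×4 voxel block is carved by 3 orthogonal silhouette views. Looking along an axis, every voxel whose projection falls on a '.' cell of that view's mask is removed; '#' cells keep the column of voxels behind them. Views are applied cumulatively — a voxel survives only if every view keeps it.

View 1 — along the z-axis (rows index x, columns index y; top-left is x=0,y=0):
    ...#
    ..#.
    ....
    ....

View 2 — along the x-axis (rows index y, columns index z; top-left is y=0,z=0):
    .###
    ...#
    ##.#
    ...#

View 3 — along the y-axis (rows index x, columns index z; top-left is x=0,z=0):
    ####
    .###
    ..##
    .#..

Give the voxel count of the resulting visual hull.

full grid |V| = 64
[1] z-view keeps 2 columns → grid now 8
[2] x-view keeps 8 columns → grid now 4
[3] y-view keeps 10 columns → grid now 3

voxel count = 3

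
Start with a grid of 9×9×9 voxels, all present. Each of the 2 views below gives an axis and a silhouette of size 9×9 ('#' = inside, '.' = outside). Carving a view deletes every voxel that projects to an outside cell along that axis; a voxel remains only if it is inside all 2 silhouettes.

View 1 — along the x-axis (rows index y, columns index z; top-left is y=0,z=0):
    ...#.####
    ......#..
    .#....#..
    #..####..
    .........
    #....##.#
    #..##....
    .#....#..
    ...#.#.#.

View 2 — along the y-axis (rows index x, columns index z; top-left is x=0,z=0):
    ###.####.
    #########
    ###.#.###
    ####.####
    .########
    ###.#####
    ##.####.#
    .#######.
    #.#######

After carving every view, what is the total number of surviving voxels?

193 voxels

before carving: 729 voxels (9×9×9)
  1. axis=0 (YZ plane), |mask|=25  ⇒  voxels=225
  2. axis=1 (XZ plane), |mask|=69  ⇒  voxels=193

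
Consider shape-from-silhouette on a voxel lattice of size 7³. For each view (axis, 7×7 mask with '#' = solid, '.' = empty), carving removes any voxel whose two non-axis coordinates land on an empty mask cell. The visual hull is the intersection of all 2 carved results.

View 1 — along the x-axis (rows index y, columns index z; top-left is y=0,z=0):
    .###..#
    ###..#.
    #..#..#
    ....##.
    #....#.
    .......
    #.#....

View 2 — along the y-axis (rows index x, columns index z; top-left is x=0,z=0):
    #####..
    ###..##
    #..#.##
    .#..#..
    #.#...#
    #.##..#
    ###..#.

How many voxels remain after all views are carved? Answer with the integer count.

voxel count = 72

full grid |V| = 343
[1] x-view keeps 17 columns → grid now 119
[2] y-view keeps 27 columns → grid now 72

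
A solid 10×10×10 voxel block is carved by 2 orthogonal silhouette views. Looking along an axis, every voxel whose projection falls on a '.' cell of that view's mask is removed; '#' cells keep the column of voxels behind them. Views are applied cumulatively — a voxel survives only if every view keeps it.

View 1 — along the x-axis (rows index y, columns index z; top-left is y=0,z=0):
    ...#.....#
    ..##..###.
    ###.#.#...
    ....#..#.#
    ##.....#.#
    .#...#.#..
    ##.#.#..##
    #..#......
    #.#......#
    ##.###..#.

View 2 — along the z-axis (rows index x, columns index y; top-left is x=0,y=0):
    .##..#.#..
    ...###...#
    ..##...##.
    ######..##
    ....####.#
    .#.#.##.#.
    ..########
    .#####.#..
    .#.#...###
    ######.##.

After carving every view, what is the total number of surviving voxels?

before carving: 1000 voxels (10×10×10)
carve view 1 (along x, YZ-mask fill 39/100): 390 voxels remain
carve view 2 (along z, XY-mask fill 57/100): 216 voxels remain

remaining voxels: 216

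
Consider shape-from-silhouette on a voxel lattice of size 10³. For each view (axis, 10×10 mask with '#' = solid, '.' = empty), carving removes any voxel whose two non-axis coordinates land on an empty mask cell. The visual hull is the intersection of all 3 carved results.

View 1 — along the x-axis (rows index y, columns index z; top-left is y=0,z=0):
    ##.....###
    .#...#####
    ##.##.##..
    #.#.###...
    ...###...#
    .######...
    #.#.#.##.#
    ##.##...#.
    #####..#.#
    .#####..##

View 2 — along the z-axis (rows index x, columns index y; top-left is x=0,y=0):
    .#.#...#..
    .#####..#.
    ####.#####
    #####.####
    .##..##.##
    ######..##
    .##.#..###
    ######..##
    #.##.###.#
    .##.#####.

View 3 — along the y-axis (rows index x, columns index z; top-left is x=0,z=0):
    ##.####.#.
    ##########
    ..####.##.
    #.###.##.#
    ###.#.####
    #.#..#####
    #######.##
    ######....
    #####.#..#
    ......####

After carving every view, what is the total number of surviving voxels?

start: 10×10×10 = 1000 voxels
carve view 1 (along x, YZ-mask fill 57/100): 570 voxels remain
carve view 2 (along z, XY-mask fill 69/100): 399 voxels remain
carve view 3 (along y, XZ-mask fill 71/100): 281 voxels remain

|visual hull| = 281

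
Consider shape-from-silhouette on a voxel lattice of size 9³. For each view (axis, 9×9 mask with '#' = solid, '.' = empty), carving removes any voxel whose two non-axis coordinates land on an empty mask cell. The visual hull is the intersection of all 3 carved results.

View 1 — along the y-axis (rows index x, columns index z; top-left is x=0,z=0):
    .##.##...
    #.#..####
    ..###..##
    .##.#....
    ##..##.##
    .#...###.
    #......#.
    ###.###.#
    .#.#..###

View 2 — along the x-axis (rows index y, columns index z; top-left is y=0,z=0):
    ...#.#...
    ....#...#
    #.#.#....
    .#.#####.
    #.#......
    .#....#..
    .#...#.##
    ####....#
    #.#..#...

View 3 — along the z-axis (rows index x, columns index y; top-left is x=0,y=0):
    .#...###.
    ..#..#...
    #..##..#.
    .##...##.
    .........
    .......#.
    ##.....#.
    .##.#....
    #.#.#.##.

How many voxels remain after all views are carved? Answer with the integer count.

remaining voxels: 39

start: 9×9×9 = 729 voxels
carve view 1 (along y, XZ-mask fill 42/81): 378 voxels remain
carve view 2 (along x, YZ-mask fill 29/81): 136 voxels remain
carve view 3 (along z, XY-mask fill 26/81): 39 voxels remain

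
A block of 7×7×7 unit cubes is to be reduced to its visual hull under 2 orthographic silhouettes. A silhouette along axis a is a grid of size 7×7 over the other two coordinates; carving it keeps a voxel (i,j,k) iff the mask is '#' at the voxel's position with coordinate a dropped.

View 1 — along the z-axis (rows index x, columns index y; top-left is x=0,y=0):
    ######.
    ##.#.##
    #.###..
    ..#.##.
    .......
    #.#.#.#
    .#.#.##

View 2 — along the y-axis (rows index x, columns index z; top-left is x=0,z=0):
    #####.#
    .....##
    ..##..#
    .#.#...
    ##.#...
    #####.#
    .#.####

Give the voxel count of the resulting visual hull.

remaining voxels: 108

initial block: 7^3 = 343
step 1: project along z, AND mask (26/49) → |grid| = 182
step 2: project along y, AND mask (27/49) → |grid| = 108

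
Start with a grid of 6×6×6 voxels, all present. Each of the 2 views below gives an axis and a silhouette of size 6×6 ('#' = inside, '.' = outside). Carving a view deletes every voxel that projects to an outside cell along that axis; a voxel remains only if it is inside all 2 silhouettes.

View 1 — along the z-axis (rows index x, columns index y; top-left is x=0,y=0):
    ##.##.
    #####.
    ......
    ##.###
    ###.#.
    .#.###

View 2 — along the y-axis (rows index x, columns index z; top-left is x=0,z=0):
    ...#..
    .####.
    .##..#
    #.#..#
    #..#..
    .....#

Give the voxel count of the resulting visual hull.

initial block: 6^3 = 216
step 1: project along z, AND mask (22/36) → |grid| = 132
step 2: project along y, AND mask (14/36) → |grid| = 51

voxel count = 51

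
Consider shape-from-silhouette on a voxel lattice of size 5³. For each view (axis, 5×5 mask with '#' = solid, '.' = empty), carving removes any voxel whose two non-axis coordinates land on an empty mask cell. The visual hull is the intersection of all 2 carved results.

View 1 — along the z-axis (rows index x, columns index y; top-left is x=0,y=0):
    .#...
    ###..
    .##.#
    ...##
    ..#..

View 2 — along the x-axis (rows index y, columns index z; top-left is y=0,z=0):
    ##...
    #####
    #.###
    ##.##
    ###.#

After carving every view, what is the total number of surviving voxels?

initial block: 5^3 = 125
step 1: project along z, AND mask (10/25) → |grid| = 50
step 2: project along x, AND mask (19/25) → |grid| = 41

remaining voxels: 41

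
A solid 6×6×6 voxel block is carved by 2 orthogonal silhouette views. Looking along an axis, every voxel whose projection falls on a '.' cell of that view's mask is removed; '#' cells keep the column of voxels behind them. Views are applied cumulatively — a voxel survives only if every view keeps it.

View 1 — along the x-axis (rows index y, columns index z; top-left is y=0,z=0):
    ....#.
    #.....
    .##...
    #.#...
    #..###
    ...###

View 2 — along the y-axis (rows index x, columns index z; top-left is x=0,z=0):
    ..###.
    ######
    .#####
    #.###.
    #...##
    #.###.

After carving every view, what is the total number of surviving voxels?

full grid |V| = 216
step 1: project along x, AND mask (13/36) → |grid| = 78
step 2: project along y, AND mask (25/36) → |grid| = 58

58 voxels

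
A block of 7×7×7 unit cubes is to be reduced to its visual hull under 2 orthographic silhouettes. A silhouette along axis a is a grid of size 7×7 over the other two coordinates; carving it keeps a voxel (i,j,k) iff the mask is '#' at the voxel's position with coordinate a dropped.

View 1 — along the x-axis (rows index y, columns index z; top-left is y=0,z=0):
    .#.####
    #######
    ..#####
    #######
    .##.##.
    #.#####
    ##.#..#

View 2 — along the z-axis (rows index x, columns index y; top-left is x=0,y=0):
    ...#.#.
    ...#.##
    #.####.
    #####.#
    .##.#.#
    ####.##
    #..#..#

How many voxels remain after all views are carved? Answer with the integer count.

voxel count = 159

before carving: 343 voxels (7×7×7)
  1. axis=0 (YZ plane), |mask|=38  ⇒  voxels=266
  2. axis=2 (XY plane), |mask|=29  ⇒  voxels=159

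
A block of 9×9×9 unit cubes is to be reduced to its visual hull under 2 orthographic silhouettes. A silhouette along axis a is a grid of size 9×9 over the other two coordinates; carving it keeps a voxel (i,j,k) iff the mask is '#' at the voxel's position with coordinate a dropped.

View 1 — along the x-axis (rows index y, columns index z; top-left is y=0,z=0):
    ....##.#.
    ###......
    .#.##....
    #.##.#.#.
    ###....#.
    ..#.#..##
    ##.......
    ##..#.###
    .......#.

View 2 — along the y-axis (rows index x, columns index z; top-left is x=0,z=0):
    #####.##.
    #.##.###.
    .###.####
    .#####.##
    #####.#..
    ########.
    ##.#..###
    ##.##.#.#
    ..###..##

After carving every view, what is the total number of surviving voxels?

remaining voxels: 202

before carving: 729 voxels (9×9×9)
V1 x: intersect with YZ mask (31 set) -- 279 left
V2 y: intersect with XZ mask (58 set) -- 202 left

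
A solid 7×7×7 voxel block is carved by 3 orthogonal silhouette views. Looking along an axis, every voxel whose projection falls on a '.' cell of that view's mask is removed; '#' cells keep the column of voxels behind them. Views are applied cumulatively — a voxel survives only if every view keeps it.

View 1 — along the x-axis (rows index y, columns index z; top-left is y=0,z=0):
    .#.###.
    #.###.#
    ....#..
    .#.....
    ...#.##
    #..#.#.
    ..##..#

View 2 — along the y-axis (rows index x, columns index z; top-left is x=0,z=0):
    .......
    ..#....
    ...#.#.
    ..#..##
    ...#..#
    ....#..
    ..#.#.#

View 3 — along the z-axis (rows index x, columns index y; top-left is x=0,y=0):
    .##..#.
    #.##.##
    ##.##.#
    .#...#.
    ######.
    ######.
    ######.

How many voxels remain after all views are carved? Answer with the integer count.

voxel count = 25

full grid |V| = 343
after view 1 [x-axis, 20 of 49 cells solid] → remaining = 140
after view 2 [y-axis, 12 of 49 cells solid] → remaining = 37
after view 3 [z-axis, 33 of 49 cells solid] → remaining = 25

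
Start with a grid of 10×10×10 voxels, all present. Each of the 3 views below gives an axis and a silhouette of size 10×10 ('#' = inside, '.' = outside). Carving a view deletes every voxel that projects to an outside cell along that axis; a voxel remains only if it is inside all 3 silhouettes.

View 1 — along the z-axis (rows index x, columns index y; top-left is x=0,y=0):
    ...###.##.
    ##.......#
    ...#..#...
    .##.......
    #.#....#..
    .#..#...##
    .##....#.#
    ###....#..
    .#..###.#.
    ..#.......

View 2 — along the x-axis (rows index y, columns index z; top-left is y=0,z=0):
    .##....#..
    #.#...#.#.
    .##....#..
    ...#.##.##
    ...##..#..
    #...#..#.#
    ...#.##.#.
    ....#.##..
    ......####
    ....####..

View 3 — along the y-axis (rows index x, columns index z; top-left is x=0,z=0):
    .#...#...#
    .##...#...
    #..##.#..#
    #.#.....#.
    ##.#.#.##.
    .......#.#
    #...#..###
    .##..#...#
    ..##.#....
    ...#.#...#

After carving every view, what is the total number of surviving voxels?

full grid |V| = 1000
[1] z-view keeps 33 columns → grid now 330
[2] x-view keeps 37 columns → grid now 119
[3] y-view keeps 37 columns → grid now 43

43 voxels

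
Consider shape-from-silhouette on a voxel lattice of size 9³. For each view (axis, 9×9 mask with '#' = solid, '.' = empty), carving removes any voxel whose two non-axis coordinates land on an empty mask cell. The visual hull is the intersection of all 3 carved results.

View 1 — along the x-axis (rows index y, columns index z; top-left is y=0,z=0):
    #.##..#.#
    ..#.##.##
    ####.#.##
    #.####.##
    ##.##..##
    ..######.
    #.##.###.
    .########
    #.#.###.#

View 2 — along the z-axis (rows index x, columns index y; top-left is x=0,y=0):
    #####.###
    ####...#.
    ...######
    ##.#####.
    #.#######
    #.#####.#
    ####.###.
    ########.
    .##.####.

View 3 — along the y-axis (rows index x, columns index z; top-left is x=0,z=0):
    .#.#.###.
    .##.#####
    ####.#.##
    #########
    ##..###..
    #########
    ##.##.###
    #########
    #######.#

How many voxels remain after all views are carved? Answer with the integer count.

304 voxels

start: 9×9×9 = 729 voxels
carve view 1 (along x, YZ-mask fill 56/81): 504 voxels remain
carve view 2 (along z, XY-mask fill 62/81): 390 voxels remain
carve view 3 (along y, XZ-mask fill 66/81): 304 voxels remain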